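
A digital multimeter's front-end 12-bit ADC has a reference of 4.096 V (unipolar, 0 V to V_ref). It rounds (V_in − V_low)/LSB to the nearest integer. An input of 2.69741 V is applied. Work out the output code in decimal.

code 2697

LSB = 4.096 V / 4096 = 1.000 mV.
(2.69741 − 0) / 0.001 = 2697.410 LSBs.
So the output code is 2697.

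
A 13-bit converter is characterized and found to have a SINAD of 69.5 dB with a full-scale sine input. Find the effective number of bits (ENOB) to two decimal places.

ENOB = (SINAD − 1.76) / 6.02 = (69.5 − 1.76)/6.02 = 11.252.

11.25 bits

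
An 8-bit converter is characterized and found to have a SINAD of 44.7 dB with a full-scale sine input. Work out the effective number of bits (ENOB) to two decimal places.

7.13 bits

ENOB = (SINAD − 1.76) / 6.02 = (44.7 − 1.76)/6.02 = 7.133.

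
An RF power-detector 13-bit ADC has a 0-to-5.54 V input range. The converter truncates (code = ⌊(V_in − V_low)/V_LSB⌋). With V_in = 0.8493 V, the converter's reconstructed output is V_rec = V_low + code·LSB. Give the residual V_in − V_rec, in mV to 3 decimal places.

Step size: 5.54 V ÷ 2^13 = 0.676 mV.
(0.8493 − 0)/0.00067627 = 1255.8602; ⌊·⌋ gives code 1255.
V_rec = 0 + 1255·0.00067627 = 0.84871826 V.
Difference: 0.000581738 V → 0.582 mV.

0.582 mV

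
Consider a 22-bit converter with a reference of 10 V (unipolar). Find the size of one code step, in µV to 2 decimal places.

Full-scale span = 10 V.
LSB = 10 / 2^22 = 10 / 4194304 = 2.38419e-06 V = 2.38 µV.

2.38 µV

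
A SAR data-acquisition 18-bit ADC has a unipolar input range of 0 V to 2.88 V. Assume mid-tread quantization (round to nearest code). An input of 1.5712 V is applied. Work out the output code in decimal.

code 143014

LSB = 2.88 V / 262144 = 10.99 µV.
(1.5712 − 0) / 1.09863e-05 = 143014.116 LSBs.
So the output code is 143014.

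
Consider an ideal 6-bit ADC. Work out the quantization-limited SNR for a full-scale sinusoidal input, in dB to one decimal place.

SNR ≈ 6.02·N + 1.76 dB = 6.02·6 + 1.76 = 37.88 dB.

37.9 dB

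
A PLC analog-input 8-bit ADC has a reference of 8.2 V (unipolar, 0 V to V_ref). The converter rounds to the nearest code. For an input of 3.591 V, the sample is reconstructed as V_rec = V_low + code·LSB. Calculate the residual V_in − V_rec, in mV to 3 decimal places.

3.500 mV

One LSB is 8.2 V / 256 = 32.031 mV.
Scaled input = 112.1093 LSBs, so code = 112.
Reconstructed: 3.5875 V.
Error = 3.591 − 3.5875 = 0.0035 V = 3.500 mV.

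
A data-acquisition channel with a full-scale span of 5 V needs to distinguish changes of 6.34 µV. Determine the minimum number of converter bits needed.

Number of steps required ≥ 5 V / 6.34 µV = 788643.53.
Need 2^N ≥ 788643.53; 2^19 = 524288, 2^20 = 1048576.
Minimum N = 20.

20 bits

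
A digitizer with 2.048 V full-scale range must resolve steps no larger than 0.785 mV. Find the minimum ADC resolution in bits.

Number of steps required ≥ 2.048 V / 0.785 mV = 2608.92.
Need 2^N ≥ 2608.92; 2^11 = 2048, 2^12 = 4096.
Minimum N = 12.

12 bits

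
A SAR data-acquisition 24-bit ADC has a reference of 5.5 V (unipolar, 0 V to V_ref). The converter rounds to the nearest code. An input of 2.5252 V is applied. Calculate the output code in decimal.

code 7702877

LSB = 5.5 V / 16777216 = 0.33 µV.
(V_in − V_low)/LSB = (2.5252 − 0) / 3.27826e-07 = 7702877.426.
So the output code is 7702877.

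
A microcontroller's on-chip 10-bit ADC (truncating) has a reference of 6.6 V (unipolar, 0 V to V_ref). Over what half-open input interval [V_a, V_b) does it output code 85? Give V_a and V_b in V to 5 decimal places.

[0.54785 V, 0.55430 V)

LSB = 6.6/2^10 = 6.445 mV.
V_a = V_low + 85·LSB = 0.547852 V; V_b = V_low + 86·LSB = 0.554297 V.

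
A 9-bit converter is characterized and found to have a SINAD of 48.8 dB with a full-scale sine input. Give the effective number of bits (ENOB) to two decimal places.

7.81 bits

ENOB = (SINAD − 1.76) / 6.02 = (48.8 − 1.76)/6.02 = 7.814.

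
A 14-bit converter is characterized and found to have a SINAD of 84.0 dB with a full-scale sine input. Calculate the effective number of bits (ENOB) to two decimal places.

ENOB = (SINAD − 1.76) / 6.02 = (84.0 − 1.76)/6.02 = 13.661.

13.66 bits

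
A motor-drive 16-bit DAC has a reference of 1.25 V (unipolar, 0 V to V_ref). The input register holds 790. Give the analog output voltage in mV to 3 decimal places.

15.068 mV

LSB = 1.25 V / 2^16 = 19.07 µV.
V_out = 0 + 790 × 1.90735e-05 V = 0.0150681 V.
= 15.068 mV.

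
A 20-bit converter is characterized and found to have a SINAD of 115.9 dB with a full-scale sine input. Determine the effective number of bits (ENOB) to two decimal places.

18.96 bits

ENOB = (SINAD − 1.76) / 6.02 = (115.9 − 1.76)/6.02 = 18.960.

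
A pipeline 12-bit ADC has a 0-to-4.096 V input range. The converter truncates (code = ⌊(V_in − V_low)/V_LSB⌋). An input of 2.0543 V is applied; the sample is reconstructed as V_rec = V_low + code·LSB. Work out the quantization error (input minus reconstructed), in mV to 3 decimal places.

0.300 mV

Step size: 4.096 V ÷ 2^12 = 1.000 mV.
(V_in − V_low)/LSB = (2.0543 − 0)/0.001 = 2054.3000 → code 2054 (floor).
V_rec = 0 + 2054·0.001 = 2.054 V.
Difference: 0.0003 V → 0.300 mV.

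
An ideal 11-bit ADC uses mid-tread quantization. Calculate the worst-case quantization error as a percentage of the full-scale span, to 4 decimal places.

0.0244 %

Rounding → worst-case error = ½ LSB = V_FS/2^12, so 100/4096 = 0.0244141 % of full scale.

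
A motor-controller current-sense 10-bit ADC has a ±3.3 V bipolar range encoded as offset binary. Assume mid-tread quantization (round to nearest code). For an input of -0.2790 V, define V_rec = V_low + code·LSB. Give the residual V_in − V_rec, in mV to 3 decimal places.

-1.852 mV

LSB = 6.6/2^10 = 6.445 mV.
Scaled input = 468.7127 LSBs, so code = 469.
Reconstructed: -0.27714844 V.
Difference: -0.00185156 V → -1.852 mV.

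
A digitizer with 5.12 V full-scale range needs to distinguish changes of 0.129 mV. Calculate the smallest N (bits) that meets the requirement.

Number of steps required ≥ 5.12 V / 0.129 mV = 39689.92.
Need 2^N ≥ 39689.92; 2^15 = 32768, 2^16 = 65536.
Minimum N = 16.

16 bits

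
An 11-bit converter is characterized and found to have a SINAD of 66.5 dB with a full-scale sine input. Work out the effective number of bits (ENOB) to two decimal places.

ENOB = (SINAD − 1.76) / 6.02 = (66.5 − 1.76)/6.02 = 10.754.

10.75 bits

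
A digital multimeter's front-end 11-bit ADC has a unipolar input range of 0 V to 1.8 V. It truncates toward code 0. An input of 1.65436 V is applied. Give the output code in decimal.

LSB = 1.8 V / 2048 = 0.879 mV.
Input sits at 1882.294 steps above V_low.
⌊·⌋(1882.294) = 1882.

code 1882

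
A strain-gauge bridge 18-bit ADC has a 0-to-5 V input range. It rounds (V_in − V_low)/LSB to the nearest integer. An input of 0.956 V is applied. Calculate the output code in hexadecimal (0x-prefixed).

With 262144 levels over 5 V, one step is 19.07 µV.
(V_in − V_low)/LSB = (0.956 − 0) / 1.90735e-05 = 50121.933.
So the output code is 50122.
In hexadecimal (0x-prefixed): 0xC3CA.

code 0xC3CA (decimal 50122)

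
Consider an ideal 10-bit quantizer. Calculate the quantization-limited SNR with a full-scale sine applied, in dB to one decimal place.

62.0 dB

SNR ≈ 6.02·N + 1.76 dB = 6.02·10 + 1.76 = 61.96 dB.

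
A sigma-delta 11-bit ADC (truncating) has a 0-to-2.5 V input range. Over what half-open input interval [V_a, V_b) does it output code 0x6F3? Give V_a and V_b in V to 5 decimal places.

[2.17163 V, 2.17285 V)

LSB = 2.5/2^11 = 1.221 mV.
Code 0x6F3 = 1779 decimal.
V_a = V_low + 1779·LSB = 2.17163 V; V_b = V_low + 1780·LSB = 2.17285 V.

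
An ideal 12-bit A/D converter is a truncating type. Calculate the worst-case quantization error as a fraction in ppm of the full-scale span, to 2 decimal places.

244.14 ppm

Truncating → worst-case error = 1 LSB = V_FS/2^12, so 1e+06/4096 = 244.141 ppm of full scale.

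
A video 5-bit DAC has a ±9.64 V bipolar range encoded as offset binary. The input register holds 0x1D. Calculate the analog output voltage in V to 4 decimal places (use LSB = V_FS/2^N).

LSB = 19.28 V / 2^5 = 0.6025 V.
Code 0x1D = 29 decimal.
V_out = (−9.64) + 29 × 0.6025 V = 7.8325 V.

7.8325 V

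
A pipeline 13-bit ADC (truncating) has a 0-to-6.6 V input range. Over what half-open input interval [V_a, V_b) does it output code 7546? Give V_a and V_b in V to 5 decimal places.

[6.07954 V, 6.08035 V)

LSB = 6.6/2^13 = 0.806 mV.
V_a = V_low + 7546·LSB = 6.07954 V; V_b = V_low + 7547·LSB = 6.08035 V.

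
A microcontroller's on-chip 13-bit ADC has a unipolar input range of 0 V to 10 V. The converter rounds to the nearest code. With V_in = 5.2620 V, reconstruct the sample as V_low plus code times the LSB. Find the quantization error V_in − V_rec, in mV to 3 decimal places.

One LSB is 10 V / 8192 = 1.221 mV.
Scaled input = 4310.6304 LSBs, so code = 4311.
Code 4311 maps back to 0 + 4311×0.0012207 V = 5.2624512 V.
Difference: -0.000451172 V → -0.451 mV.

-0.451 mV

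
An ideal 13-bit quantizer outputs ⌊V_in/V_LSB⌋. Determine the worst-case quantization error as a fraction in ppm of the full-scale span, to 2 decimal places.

122.07 ppm

Truncating → worst-case error = 1 LSB = V_FS/2^13, so 1e+06/8192 = 122.07 ppm of full scale.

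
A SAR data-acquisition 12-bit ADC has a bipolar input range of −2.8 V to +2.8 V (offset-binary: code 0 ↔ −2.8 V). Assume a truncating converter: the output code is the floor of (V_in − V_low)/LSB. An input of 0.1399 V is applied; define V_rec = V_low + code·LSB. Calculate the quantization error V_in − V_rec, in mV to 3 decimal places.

0.447 mV

One LSB is 5.6 V / 4096 = 1.367 mV.
Scaled input = 2150.3269 LSBs, so code = 2150.
Code 2150 maps back to (−2.8) + 2150×0.00136719 V = 0.13945313 V.
Difference: 0.000446875 V → 0.447 mV.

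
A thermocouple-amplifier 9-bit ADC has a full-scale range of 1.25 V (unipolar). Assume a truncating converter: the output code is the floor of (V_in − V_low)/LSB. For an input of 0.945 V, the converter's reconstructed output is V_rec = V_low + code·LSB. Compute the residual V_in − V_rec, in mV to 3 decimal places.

0.176 mV

Step size: 1.25 V ÷ 2^9 = 2.441 mV.
Scaled input = 387.0720 LSBs, so code = 387.
Code 387 maps back to 0 + 387×0.00244141 V = 0.94482422 V.
Error = 0.945 − 0.94482422 = 0.000175781 V = 0.176 mV.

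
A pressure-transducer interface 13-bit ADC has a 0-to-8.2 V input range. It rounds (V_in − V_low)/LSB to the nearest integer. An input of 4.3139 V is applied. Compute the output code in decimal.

LSB = 8.2 V / 8192 = 1.001 mV.
Input sits at 4309.691 steps above V_low.
Round → code 4310.

code 4310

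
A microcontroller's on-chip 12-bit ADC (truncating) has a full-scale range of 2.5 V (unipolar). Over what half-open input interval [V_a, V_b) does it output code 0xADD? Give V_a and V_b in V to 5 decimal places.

[1.69739 V, 1.69800 V)

LSB = 2.5/2^12 = 0.610 mV.
Code 0xADD = 2781 decimal.
V_a = V_low + 2781·LSB = 1.69739 V; V_b = V_low + 2782·LSB = 1.698 V.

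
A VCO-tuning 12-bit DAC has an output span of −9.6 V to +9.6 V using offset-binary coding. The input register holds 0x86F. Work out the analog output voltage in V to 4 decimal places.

0.5203 V

LSB = 19.2 V / 2^12 = 4.688 mV.
Code 0x86F = 2159 decimal.
V_out = (−9.6) + 2159 × 0.0046875 V = 0.520312 V.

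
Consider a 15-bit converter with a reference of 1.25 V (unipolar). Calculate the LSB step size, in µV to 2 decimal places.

Full-scale span = 1.25 V.
LSB = 1.25 / 2^15 = 1.25 / 32768 = 3.8147e-05 V = 38.15 µV.

38.15 µV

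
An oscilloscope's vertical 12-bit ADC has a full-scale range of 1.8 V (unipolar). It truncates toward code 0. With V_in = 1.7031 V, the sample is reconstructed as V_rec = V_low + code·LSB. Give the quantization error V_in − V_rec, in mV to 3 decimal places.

Step size: 1.8 V ÷ 2^12 = 439.45 µV.
Scaled input = 3875.4987 LSBs, so code = 3875.
Reconstructed: 1.7028809 V.
Error = 1.7031 − 1.7028809 = 0.000219141 V = 0.219 mV.

0.219 mV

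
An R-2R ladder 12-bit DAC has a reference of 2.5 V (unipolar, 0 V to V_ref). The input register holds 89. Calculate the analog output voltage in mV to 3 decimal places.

LSB = 2.5 V / 2^12 = 0.610 mV.
V_out = 0 + 89 × 0.000610352 V = 0.0543213 V.
= 54.321 mV.

54.321 mV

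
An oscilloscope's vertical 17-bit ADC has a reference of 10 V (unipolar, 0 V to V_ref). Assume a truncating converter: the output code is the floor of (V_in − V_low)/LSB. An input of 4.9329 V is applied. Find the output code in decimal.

code 64656

Full-scale span = 10 V; LSB = 10/2^17 = 76.29 µV.
Input sits at 64656.507 steps above V_low.
Floor → code 64656.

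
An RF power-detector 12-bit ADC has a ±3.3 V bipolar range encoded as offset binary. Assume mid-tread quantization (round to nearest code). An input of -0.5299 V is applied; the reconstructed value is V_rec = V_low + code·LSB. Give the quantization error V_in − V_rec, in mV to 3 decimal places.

0.227 mV

Step size: 6.6 V ÷ 2^12 = 1.611 mV.
Scaled input = 1719.1408 LSBs, so code = 1719.
Reconstructed: -0.53012695 V.
V_in − V_rec = 0.000226953 V = 0.227 mV.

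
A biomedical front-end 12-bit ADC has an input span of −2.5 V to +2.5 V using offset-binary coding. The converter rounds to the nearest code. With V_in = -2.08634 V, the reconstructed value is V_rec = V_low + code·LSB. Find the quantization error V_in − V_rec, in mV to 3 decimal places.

One LSB is 5 V / 4096 = 1.221 mV.
Scaled input = 338.8703 LSBs, so code = 339.
Reconstructed: -2.0861816 V.
Error = -2.08634 − (−2.0861816) = -0.000158359 V = -0.158 mV.

-0.158 mV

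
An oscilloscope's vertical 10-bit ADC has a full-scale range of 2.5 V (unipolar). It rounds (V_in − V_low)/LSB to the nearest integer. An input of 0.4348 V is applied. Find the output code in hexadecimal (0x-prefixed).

With 1024 levels over 2.5 V, one step is 2.441 mV.
Input sits at 178.094 steps above V_low.
Round → code 178.
In hexadecimal (0x-prefixed): 0xB2.

code 0xB2 (decimal 178)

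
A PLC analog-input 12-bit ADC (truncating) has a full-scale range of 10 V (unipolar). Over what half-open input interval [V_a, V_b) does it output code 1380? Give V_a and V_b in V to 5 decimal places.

LSB = 10/2^12 = 2.441 mV.
V_a = V_low + 1380·LSB = 3.36914 V; V_b = V_low + 1381·LSB = 3.37158 V.

[3.36914 V, 3.37158 V)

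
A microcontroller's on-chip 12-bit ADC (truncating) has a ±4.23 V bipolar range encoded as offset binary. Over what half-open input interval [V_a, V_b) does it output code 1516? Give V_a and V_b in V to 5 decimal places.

LSB = 8.46/2^12 = 2.065 mV.
V_a = V_low + 1516·LSB = -1.09881 V; V_b = V_low + 1517·LSB = -1.09674 V.

[-1.09881 V, -1.09674 V)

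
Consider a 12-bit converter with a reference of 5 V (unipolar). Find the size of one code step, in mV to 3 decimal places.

Full-scale span = 5 V.
LSB = 5 / 2^12 = 5 / 4096 = 0.0012207 V = 1.221 mV.

1.221 mV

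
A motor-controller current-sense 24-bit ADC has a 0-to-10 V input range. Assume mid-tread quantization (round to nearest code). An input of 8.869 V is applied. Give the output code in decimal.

Full-scale span = 10 V; LSB = 10/2^24 = 0.60 µV.
(8.869 − 0) / 5.96046e-07 = 14879712.870 LSBs.
So the output code is 14879713.

code 14879713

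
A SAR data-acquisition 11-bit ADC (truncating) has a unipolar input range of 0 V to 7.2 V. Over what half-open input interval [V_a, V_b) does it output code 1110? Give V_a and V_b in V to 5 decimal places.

[3.90234 V, 3.90586 V)

LSB = 7.2/2^11 = 3.516 mV.
V_a = V_low + 1110·LSB = 3.90234 V; V_b = V_low + 1111·LSB = 3.90586 V.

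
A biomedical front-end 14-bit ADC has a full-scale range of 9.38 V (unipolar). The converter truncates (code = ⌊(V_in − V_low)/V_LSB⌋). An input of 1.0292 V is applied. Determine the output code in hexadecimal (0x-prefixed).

With 16384 levels over 9.38 V, one step is 0.573 mV.
(1.0292 − 0) / 0.00057251 = 1797.699 LSBs.
Floor → code 1797.
In hexadecimal (0x-prefixed): 0x705.

code 0x705 (decimal 1797)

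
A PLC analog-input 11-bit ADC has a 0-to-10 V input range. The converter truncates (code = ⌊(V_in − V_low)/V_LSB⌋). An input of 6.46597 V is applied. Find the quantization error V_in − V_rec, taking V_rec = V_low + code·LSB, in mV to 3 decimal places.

LSB = 10/2^11 = 4.883 mV.
(6.46597 − 0)/0.00488281 = 1324.2307; ⌊·⌋ gives code 1324.
Code 1324 maps back to 0 + 1324×0.00488281 V = 6.4648438 V.
V_in − V_rec = 0.00112625 V = 1.126 mV.

1.126 mV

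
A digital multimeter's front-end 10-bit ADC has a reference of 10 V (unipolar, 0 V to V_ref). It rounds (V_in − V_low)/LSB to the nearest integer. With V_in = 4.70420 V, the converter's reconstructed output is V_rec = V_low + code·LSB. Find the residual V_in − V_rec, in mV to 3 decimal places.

Step size: 10 V ÷ 2^10 = 9.766 mV.
Scaled input = 481.7101 LSBs, so code = 482.
Reconstructed: 4.7070312 V.
Difference: -0.00283125 V → -2.831 mV.

-2.831 mV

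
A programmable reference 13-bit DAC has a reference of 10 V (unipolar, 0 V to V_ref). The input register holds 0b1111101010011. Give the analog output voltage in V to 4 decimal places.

LSB = 10 V / 2^13 = 1.221 mV.
Code 0b1111101010011 = 8019 decimal.
V_out = 0 + 8019 × 0.0012207 V = 9.78882 V.

9.7888 V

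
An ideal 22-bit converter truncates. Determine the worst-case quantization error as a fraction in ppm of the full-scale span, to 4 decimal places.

0.2384 ppm

Truncating → worst-case error = 1 LSB = V_FS/2^22, so 1e+06/4194304 = 0.238419 ppm of full scale.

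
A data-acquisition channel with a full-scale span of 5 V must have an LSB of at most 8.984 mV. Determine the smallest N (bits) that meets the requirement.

10 bits

Number of steps required ≥ 5 V / 8.984 mV = 556.54.
Need 2^N ≥ 556.54; 2^9 = 512, 2^10 = 1024.
Minimum N = 10.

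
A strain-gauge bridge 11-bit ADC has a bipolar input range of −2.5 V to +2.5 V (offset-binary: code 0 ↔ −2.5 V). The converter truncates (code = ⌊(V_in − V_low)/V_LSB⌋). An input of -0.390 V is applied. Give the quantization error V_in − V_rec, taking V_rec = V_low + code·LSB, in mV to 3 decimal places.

LSB = 5/2^11 = 2.441 mV.
(-0.390 − (−2.5))/0.00244141 = 864.2560; ⌊·⌋ gives code 864.
V_rec = (−2.5) + 864·0.00244141 = -0.390625 V.
Error = -0.390 − (−0.390625) = 0.000625 V = 0.625 mV.

0.625 mV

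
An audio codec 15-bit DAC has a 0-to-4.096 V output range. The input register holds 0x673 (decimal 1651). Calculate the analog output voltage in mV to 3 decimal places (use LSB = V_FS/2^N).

LSB = 4.096 V / 2^15 = 125.00 µV.
Code 0x673 = 1651 decimal.
V_out = 0 + 1651 × 0.000125 V = 0.206375 V.
= 206.375 mV.

206.375 mV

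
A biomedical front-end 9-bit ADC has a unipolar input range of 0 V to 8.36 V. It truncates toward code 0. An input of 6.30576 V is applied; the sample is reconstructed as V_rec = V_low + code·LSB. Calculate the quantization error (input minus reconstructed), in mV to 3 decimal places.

Step size: 8.36 V ÷ 2^9 = 16.328 mV.
(6.30576 − 0)/0.0163281 = 386.1901; ⌊·⌋ gives code 386.
Reconstructed: 6.3026563 V.
V_in − V_rec = 0.00310375 V = 3.104 mV.

3.104 mV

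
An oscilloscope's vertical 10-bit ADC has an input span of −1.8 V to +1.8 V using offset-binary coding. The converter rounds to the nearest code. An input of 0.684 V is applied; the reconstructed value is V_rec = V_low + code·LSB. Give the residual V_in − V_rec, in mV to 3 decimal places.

One LSB is 3.6 V / 1024 = 3.516 mV.
(0.684 − (−1.8))/0.00351563 = 706.5600; round gives code 707.
V_rec = (−1.8) + 707·0.00351563 = 0.68554688 V.
Error = 0.684 − 0.68554688 = -0.00154688 V = -1.547 mV.

-1.547 mV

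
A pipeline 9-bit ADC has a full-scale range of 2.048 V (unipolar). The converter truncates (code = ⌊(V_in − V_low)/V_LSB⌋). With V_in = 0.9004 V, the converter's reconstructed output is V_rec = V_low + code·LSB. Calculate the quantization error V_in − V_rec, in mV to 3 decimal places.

LSB = 2.048/2^9 = 4.000 mV.
Scaled input = 225.1000 LSBs, so code = 225.
Code 225 maps back to 0 + 225×0.004 V = 0.9 V.
V_in − V_rec = 0.0004 V = 0.400 mV.

0.400 mV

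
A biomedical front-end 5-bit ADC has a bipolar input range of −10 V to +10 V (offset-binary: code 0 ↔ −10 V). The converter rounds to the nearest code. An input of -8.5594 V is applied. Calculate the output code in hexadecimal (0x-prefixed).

With 32 levels over 20 V, one step is 0.6250 V.
Input sits at 2.305 steps above V_low.
So the output code is 2.
In hexadecimal (0x-prefixed): 0x2.

code 0x2 (decimal 2)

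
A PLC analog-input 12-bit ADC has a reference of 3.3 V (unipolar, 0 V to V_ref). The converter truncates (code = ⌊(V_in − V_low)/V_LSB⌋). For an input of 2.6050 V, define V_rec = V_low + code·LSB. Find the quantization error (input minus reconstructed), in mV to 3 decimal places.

0.288 mV

LSB = 3.3/2^12 = 0.806 mV.
(2.6050 − 0)/0.000805664 = 3233.3576; ⌊·⌋ gives code 3233.
Code 3233 maps back to 0 + 3233×0.000805664 V = 2.6047119 V.
V_in − V_rec = 0.000288086 V = 0.288 mV.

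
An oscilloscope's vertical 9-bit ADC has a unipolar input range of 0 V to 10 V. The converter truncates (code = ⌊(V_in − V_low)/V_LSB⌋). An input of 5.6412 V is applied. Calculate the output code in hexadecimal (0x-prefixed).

code 0x120 (decimal 288)

With 512 levels over 10 V, one step is 19.531 mV.
Input sits at 288.829 steps above V_low.
⌊·⌋(288.829) = 288.
In hexadecimal (0x-prefixed): 0x120.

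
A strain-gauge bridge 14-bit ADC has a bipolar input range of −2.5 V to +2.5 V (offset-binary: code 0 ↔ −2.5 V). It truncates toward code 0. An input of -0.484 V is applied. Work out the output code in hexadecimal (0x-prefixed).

code 0x19CE (decimal 6606)

With 16384 levels over 5 V, one step is 305.18 µV.
(-0.484 − (−2.5)) / 0.000305176 = 6606.029 LSBs.
Floor → code 6606.
In hexadecimal (0x-prefixed): 0x19CE.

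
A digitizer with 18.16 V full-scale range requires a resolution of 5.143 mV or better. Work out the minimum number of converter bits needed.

12 bits

Number of steps required ≥ 18.16 V / 5.143 mV = 3531.01.
Need 2^N ≥ 3531.01; 2^11 = 2048, 2^12 = 4096.
Minimum N = 12.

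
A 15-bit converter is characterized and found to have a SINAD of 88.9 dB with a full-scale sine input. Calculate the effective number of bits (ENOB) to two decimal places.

14.48 bits

ENOB = (SINAD − 1.76) / 6.02 = (88.9 − 1.76)/6.02 = 14.475.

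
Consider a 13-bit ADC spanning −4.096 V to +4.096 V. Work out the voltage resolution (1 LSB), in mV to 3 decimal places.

1.000 mV

Full-scale span = 8.192 V.
LSB = 8.192 / 2^13 = 8.192 / 8192 = 0.001 V = 1.000 mV.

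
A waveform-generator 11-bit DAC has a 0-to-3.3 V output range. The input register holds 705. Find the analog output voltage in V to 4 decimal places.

1.1360 V

LSB = 3.3 V / 2^11 = 1.611 mV.
V_out = 0 + 705 × 0.00161133 V = 1.13599 V.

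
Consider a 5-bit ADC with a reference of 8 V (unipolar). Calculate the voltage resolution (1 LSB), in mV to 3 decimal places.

250.000 mV

Full-scale span = 8 V.
LSB = 8 / 2^5 = 8 / 32 = 0.25 V = 250.000 mV.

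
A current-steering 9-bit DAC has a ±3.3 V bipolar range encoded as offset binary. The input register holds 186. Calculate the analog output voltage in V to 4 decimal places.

-0.9023 V

LSB = 6.6 V / 2^9 = 12.891 mV.
V_out = (−3.3) + 186 × 0.0128906 V = -0.902344 V.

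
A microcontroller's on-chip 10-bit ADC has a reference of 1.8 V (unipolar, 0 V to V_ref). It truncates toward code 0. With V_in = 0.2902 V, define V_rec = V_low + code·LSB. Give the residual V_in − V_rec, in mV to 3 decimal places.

LSB = 1.8/2^10 = 1.758 mV.
Scaled input = 165.0916 LSBs, so code = 165.
Code 165 maps back to 0 + 165×0.00175781 V = 0.29003906 V.
Error = 0.2902 − 0.29003906 = 0.000160938 V = 0.161 mV.

0.161 mV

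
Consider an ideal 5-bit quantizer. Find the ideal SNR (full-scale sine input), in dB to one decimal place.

31.9 dB

SNR ≈ 6.02·N + 1.76 dB = 6.02·5 + 1.76 = 31.86 dB.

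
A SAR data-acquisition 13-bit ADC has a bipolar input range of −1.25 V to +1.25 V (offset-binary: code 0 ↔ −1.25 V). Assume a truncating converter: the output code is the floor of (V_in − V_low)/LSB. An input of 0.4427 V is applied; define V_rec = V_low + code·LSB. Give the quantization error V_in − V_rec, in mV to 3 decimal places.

LSB = 2.5/2^13 = 305.18 µV.
(0.4427 − (−1.25))/0.000305176 = 5546.6394; ⌊·⌋ gives code 5546.
V_rec = (−1.25) + 5546·0.000305176 = 0.44250488 V.
Error = 0.4427 − 0.44250488 = 0.000195117 V = 0.195 mV.

0.195 mV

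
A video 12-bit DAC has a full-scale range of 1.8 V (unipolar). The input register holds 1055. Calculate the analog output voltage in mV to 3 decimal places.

463.623 mV

LSB = 1.8 V / 2^12 = 439.45 µV.
V_out = 0 + 1055 × 0.000439453 V = 0.463623 V.
= 463.623 mV.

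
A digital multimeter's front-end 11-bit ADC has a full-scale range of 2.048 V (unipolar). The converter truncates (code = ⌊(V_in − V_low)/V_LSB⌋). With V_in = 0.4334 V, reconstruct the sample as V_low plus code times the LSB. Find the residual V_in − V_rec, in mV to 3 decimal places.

0.400 mV

One LSB is 2.048 V / 2048 = 1.000 mV.
(0.4334 − 0)/0.001 = 433.4000; ⌊·⌋ gives code 433.
Code 433 maps back to 0 + 433×0.001 V = 0.433 V.
Difference: 0.0004 V → 0.400 mV.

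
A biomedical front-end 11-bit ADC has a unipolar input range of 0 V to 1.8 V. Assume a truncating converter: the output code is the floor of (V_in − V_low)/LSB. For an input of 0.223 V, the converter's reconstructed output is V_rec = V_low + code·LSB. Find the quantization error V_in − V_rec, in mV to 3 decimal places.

One LSB is 1.8 V / 2048 = 0.879 mV.
Scaled input = 253.7244 LSBs, so code = 253.
Code 253 maps back to 0 + 253×0.000878906 V = 0.22236328 V.
Difference: 0.000636719 V → 0.637 mV.

0.637 mV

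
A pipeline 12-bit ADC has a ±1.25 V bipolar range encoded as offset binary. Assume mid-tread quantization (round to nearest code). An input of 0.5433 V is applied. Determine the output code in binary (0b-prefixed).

With 4096 levels over 2.5 V, one step is 0.610 mV.
Input sits at 2938.143 steps above V_low.
So the output code is 2938.
In binary (0b-prefixed): 0b101101111010.

code 0b101101111010 (decimal 2938)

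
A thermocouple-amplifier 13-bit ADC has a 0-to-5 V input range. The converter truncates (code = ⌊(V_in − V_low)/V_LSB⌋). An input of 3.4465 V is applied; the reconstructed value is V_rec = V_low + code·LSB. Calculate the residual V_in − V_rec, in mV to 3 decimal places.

0.455 mV

Step size: 5 V ÷ 2^13 = 0.610 mV.
(V_in − V_low)/LSB = (3.4465 − 0)/0.000610352 = 5646.7456 → code 5646 (floor).
Reconstructed: 3.4460449 V.
Difference: 0.000455078 V → 0.455 mV.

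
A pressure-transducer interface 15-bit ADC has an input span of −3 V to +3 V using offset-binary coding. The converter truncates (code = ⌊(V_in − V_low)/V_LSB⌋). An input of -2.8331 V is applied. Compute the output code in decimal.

code 911

Full-scale span = 6 V; LSB = 6/2^15 = 183.11 µV.
(V_in − V_low)/LSB = (-2.8331 − (−3)) / 0.000183105 = 911.497.
So the output code is 911.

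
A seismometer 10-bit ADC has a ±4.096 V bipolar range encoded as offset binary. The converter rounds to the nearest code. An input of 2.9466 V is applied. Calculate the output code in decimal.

code 880

Full-scale span = 8.192 V; LSB = 8.192/2^10 = 8.000 mV.
Input sits at 880.325 steps above V_low.
round(880.325) = 880.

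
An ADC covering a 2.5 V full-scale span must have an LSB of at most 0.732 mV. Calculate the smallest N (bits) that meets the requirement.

12 bits

Number of steps required ≥ 2.5 V / 0.732 mV = 3415.30.
Need 2^N ≥ 3415.30; 2^11 = 2048, 2^12 = 4096.
Minimum N = 12.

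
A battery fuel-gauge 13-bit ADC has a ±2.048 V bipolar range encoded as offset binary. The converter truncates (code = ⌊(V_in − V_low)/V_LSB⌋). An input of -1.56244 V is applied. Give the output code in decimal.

code 971

Full-scale span = 4.096 V; LSB = 4.096/2^13 = 0.500 mV.
(-1.56244 − (−2.048)) / 0.0005 = 971.120 LSBs.
So the output code is 971.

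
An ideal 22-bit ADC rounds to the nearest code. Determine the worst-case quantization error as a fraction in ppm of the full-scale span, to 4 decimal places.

Rounding → worst-case error = ½ LSB = V_FS/2^23, so 1e+06/8388608 = 0.119209 ppm of full scale.

0.1192 ppm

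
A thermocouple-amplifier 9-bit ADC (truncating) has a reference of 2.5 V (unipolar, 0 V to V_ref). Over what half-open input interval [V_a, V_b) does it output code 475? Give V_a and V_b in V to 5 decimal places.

[2.31934 V, 2.32422 V)

LSB = 2.5/2^9 = 4.883 mV.
V_a = V_low + 475·LSB = 2.31934 V; V_b = V_low + 476·LSB = 2.32422 V.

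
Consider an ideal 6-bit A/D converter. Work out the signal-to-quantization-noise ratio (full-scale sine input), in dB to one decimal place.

37.9 dB

SNR ≈ 6.02·N + 1.76 dB = 6.02·6 + 1.76 = 37.88 dB.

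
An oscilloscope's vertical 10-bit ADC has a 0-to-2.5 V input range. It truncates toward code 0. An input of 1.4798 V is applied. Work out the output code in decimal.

code 606

With 1024 levels over 2.5 V, one step is 2.441 mV.
(1.4798 − 0) / 0.00244141 = 606.126 LSBs.
Floor → code 606.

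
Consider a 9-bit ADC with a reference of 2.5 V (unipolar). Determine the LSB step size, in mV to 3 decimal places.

4.883 mV

Full-scale span = 2.5 V.
LSB = 2.5 / 2^9 = 2.5 / 512 = 0.00488281 V = 4.883 mV.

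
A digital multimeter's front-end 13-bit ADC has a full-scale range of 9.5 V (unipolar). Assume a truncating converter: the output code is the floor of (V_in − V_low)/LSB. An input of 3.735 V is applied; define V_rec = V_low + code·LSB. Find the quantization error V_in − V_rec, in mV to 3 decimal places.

0.869 mV

Step size: 9.5 V ÷ 2^13 = 1.160 mV.
(V_in − V_low)/LSB = (3.735 − 0)/0.00115967 = 3220.7495 → code 3220 (floor).
V_rec = 0 + 3220·0.00115967 = 3.7341309 V.
Error = 3.735 − 3.7341309 = 0.000869141 V = 0.869 mV.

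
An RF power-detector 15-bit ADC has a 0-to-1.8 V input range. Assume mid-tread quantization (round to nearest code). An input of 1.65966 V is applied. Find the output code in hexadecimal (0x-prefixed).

code 0x7605 (decimal 30213)

With 32768 levels over 1.8 V, one step is 54.93 µV.
Input sits at 30213.188 steps above V_low.
Round → code 30213.
In hexadecimal (0x-prefixed): 0x7605.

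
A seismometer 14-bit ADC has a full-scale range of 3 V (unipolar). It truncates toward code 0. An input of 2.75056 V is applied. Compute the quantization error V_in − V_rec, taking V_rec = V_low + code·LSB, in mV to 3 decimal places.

Step size: 3 V ÷ 2^14 = 183.11 µV.
Scaled input = 15021.7250 LSBs, so code = 15021.
Reconstructed: 2.7504272 V.
Difference: 0.000132754 V → 0.133 mV.

0.133 mV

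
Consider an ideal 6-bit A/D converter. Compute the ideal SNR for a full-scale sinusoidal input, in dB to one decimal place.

SNR ≈ 6.02·N + 1.76 dB = 6.02·6 + 1.76 = 37.88 dB.

37.9 dB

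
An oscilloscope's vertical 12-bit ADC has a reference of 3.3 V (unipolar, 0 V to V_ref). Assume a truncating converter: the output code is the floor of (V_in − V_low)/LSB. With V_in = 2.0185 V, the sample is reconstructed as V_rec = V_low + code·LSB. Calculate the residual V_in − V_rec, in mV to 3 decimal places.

Step size: 3.3 V ÷ 2^12 = 0.806 mV.
(V_in − V_low)/LSB = (2.0185 − 0)/0.000805664 = 2505.3867 → code 2505 (floor).
V_rec = 0 + 2505·0.000805664 = 2.0181885 V.
V_in − V_rec = 0.000311523 V = 0.312 mV.

0.312 mV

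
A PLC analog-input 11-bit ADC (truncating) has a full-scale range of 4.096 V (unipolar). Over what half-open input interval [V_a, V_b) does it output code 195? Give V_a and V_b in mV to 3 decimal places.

LSB = 4.096/2^11 = 2.000 mV.
V_a = V_low + 195·LSB = 0.39 V; V_b = V_low + 196·LSB = 0.392 V.

[390.000 mV, 392.000 mV)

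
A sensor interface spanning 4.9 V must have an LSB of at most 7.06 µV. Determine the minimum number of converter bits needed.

Number of steps required ≥ 4.9 V / 7.06 µV = 694050.99.
Need 2^N ≥ 694050.99; 2^19 = 524288, 2^20 = 1048576.
Minimum N = 20.

20 bits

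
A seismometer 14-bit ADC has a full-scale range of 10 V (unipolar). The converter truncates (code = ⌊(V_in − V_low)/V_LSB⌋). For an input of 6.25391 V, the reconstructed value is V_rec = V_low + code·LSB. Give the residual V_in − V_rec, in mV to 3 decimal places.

0.248 mV

Step size: 10 V ÷ 2^14 = 0.610 mV.
Scaled input = 10246.4061 LSBs, so code = 10246.
Code 10246 maps back to 0 + 10246×0.000610352 V = 6.2536621 V.
V_in − V_rec = 0.000247891 V = 0.248 mV.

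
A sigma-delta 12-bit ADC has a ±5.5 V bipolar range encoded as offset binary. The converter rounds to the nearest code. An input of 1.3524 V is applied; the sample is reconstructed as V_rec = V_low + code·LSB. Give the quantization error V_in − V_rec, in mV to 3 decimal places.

Step size: 11 V ÷ 2^12 = 2.686 mV.
(1.3524 − (−5.5))/0.00268555 = 2551.5846; round gives code 2552.
V_rec = (−5.5) + 2552·0.00268555 = 1.3535156 V.
Difference: -0.00111563 V → -1.116 mV.

-1.116 mV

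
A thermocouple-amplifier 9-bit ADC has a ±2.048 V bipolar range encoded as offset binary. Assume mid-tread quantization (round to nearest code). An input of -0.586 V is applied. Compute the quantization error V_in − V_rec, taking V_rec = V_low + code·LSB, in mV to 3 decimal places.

-2.000 mV

One LSB is 4.096 V / 512 = 8.000 mV.
(V_in − V_low)/LSB = (-0.586 − (−2.048))/0.008 = 182.7500 → code 183 (round).
Reconstructed: -0.584 V.
Error = -0.586 − (−0.584) = -0.002 V = -2.000 mV.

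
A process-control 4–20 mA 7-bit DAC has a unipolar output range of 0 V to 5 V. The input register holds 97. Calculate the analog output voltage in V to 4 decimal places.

LSB = 5 V / 2^7 = 39.062 mV.
V_out = 0 + 97 × 0.0390625 V = 3.78906 V.

3.7891 V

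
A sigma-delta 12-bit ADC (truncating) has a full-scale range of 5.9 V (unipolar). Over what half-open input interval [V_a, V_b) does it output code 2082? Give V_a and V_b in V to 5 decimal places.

[2.99897 V, 3.00042 V)

LSB = 5.9/2^12 = 1.440 mV.
V_a = V_low + 2082·LSB = 2.99897 V; V_b = V_low + 2083·LSB = 3.00042 V.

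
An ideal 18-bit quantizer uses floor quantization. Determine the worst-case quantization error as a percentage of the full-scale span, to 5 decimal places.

0.00038 %

Truncating → worst-case error = 1 LSB = V_FS/2^18, so 100/262144 = 0.00038147 % of full scale.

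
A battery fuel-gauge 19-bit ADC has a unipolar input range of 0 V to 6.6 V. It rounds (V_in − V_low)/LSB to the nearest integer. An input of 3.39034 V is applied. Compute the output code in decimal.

LSB = 6.6 V / 524288 = 12.59 µV.
(V_in − V_low)/LSB = (3.39034 − 0) / 1.25885e-05 = 269320.391.
So the output code is 269320.

code 269320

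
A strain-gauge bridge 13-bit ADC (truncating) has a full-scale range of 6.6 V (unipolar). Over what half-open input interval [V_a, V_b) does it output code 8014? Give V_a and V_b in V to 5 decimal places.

[6.45659 V, 6.45740 V)

LSB = 6.6/2^13 = 0.806 mV.
V_a = V_low + 8014·LSB = 6.45659 V; V_b = V_low + 8015·LSB = 6.4574 V.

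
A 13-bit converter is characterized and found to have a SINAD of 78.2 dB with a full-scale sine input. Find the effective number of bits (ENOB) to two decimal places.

ENOB = (SINAD − 1.76) / 6.02 = (78.2 − 1.76)/6.02 = 12.698.

12.70 bits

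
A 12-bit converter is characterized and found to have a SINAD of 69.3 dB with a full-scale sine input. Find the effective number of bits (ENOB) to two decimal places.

11.22 bits

ENOB = (SINAD − 1.76) / 6.02 = (69.3 − 1.76)/6.02 = 11.219.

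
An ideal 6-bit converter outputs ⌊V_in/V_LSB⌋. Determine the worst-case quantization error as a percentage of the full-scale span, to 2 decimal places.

1.56 %

Truncating → worst-case error = 1 LSB = V_FS/2^6, so 100/64 = 1.5625 % of full scale.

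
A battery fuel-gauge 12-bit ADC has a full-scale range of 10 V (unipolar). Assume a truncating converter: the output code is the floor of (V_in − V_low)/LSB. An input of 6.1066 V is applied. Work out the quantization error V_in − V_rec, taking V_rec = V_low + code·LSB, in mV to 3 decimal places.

LSB = 10/2^12 = 2.441 mV.
(V_in − V_low)/LSB = (6.1066 − 0)/0.00244141 = 2501.2634 → code 2501 (floor).
Reconstructed: 6.105957 V.
V_in − V_rec = 0.000642969 V = 0.643 mV.

0.643 mV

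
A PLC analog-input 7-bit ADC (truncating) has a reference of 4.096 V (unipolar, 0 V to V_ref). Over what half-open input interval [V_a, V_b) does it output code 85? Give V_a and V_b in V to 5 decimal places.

[2.72000 V, 2.75200 V)

LSB = 4.096/2^7 = 32.000 mV.
V_a = V_low + 85·LSB = 2.72 V; V_b = V_low + 86·LSB = 2.752 V.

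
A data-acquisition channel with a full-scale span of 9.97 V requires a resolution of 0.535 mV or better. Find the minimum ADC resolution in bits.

Number of steps required ≥ 9.97 V / 0.535 mV = 18635.51.
Need 2^N ≥ 18635.51; 2^14 = 16384, 2^15 = 32768.
Minimum N = 15.

15 bits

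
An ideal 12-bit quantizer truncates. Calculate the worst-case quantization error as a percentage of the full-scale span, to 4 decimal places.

Truncating → worst-case error = 1 LSB = V_FS/2^12, so 100/4096 = 0.0244141 % of full scale.

0.0244 %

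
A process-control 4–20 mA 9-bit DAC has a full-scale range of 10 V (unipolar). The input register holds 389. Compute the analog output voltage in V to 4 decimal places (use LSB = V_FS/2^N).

7.5977 V

LSB = 10 V / 2^9 = 19.531 mV.
V_out = 0 + 389 × 0.0195312 V = 7.59766 V.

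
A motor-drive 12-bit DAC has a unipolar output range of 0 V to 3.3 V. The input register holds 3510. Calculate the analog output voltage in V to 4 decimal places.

2.8279 V

LSB = 3.3 V / 2^12 = 0.806 mV.
V_out = 0 + 3510 × 0.000805664 V = 2.82788 V.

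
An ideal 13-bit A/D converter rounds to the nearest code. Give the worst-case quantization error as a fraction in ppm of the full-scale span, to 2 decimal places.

Rounding → worst-case error = ½ LSB = V_FS/2^14, so 1e+06/16384 = 61.0352 ppm of full scale.

61.04 ppm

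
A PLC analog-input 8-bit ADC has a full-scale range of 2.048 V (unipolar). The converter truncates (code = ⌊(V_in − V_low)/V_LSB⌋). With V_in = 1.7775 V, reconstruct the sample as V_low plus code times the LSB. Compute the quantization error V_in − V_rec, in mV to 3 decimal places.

1.500 mV

Step size: 2.048 V ÷ 2^8 = 8.000 mV.
(V_in − V_low)/LSB = (1.7775 − 0)/0.008 = 222.1875 → code 222 (floor).
Code 222 maps back to 0 + 222×0.008 V = 1.776 V.
Error = 1.7775 − 1.776 = 0.0015 V = 1.500 mV.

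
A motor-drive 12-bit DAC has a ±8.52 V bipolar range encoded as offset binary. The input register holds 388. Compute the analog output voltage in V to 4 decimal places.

LSB = 17.04 V / 2^12 = 4.160 mV.
V_out = (−8.52) + 388 × 0.00416016 V = -6.90586 V.

-6.9059 V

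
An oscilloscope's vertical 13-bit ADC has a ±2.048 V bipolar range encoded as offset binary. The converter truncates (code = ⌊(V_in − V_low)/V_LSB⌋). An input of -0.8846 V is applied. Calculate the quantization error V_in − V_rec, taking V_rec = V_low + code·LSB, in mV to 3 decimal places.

Step size: 4.096 V ÷ 2^13 = 0.500 mV.
(V_in − V_low)/LSB = (-0.8846 − (−2.048))/0.0005 = 2326.8000 → code 2326 (floor).
V_rec = (−2.048) + 2326·0.0005 = -0.885 V.
Difference: 0.0004 V → 0.400 mV.

0.400 mV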